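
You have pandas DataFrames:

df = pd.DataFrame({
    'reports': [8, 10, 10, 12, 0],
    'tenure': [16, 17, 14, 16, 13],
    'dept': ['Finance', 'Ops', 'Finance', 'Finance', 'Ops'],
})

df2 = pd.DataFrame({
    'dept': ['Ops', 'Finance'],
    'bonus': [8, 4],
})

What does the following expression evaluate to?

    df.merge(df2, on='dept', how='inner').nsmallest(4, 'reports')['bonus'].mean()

6.0

merge on 'dept' (how='inner') → 5 rows:
   reports  tenure     dept  bonus
0        8      16  Finance      4
1       10      17      Ops      8
2       10      14  Finance      4
3       12      16  Finance      4
4        0      13      Ops      8
take 4 rows with smallest reports:
   reports  tenure     dept  bonus
4        0      13      Ops      8
0        8      16  Finance      4
1       10      17      Ops      8
2       10      14  Finance      4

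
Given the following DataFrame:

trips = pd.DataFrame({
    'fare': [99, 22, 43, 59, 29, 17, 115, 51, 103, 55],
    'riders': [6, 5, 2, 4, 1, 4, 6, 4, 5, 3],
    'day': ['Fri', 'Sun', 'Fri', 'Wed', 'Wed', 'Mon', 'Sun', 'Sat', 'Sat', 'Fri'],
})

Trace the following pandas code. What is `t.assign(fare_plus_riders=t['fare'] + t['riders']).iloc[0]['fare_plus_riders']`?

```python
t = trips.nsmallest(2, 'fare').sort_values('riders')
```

21

take 2 rows with smallest fare:
   fare  riders  day
5    17       4  Mon
1    22       5  Sun
sort by riders:
   fare  riders  day
5    17       4  Mon
1    22       5  Sun
add column fare_plus_riders = t['fare'] + t['riders']:
   fare  riders  day  fare_plus_riders
5    17       4  Mon                21
1    22       5  Sun                27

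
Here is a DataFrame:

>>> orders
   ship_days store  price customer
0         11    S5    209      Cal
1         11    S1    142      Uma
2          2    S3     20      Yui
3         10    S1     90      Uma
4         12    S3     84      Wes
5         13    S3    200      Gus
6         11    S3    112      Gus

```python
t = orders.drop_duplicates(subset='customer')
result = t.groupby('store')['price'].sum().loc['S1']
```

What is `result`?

drop duplicate customer (keep=first):
   ship_days store  price customer
0         11    S5    209      Cal
1         11    S1    142      Uma
2          2    S3     20      Yui
4         12    S3     84      Wes
5         13    S3    200      Gus
group by store, sum of price:
store
S1    142
S3    304
S5    209
Name: price, dtype: int64

142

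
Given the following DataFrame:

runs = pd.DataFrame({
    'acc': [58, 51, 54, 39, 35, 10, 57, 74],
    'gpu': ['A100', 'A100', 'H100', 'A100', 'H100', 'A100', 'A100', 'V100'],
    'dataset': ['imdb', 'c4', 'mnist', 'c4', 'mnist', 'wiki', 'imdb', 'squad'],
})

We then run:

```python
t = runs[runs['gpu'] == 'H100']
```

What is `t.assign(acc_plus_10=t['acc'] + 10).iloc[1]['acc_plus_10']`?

45

filter rows where gpu == 'H100':
   acc   gpu dataset
2   54  H100   mnist
4   35  H100   mnist
add column acc_plus_10 = t['acc'] + 10:
   acc   gpu dataset  acc_plus_10
2   54  H100   mnist           64
4   35  H100   mnist           45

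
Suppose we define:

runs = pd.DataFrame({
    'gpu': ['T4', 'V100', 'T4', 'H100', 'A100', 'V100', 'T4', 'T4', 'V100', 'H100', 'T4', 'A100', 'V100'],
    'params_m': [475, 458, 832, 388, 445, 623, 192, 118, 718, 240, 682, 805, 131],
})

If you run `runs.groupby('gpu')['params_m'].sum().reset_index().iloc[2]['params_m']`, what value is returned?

group by gpu, sum of params_m:
gpu
A100    1250
H100     628
T4      2299
V100    1930
Name: params_m, dtype: int64
reset_index():
    gpu  params_m
0  A100      1250
1  H100       628
2    T4      2299
3  V100      1930

2299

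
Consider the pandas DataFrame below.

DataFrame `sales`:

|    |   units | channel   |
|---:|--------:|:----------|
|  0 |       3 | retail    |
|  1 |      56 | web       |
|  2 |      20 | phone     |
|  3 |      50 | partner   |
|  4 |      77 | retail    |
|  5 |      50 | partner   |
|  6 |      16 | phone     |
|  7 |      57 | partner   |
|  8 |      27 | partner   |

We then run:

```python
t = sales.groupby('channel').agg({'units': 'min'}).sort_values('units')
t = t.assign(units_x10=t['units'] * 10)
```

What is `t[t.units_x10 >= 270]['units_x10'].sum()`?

830

group by channel, min of units:
         units
channel       
partner     27
phone       16
retail       3
web         56
sort by units:
         units
channel       
retail       3
phone       16
partner     27
web         56
add column units_x10 = t['units'] * 10:
         units  units_x10
channel                  
retail       3         30
phone       16        160
partner     27        270
web         56        560
filter rows where units_x10 >= 270:
         units  units_x10
channel                  
partner     27        270
web         56        560
Hence 830.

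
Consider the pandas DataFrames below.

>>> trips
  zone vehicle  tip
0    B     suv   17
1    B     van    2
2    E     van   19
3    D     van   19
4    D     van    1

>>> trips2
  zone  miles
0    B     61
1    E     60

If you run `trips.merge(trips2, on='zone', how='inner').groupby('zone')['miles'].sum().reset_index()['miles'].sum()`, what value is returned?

182

merge on 'zone' (how='inner') → 3 rows:
  zone vehicle  tip  miles
0    B     suv   17     61
1    B     van    2     61
2    E     van   19     60
group by zone, sum of miles:
zone
B    122
E     60
Name: miles, dtype: int64
reset_index():
  zone  miles
0    B    122
1    E     60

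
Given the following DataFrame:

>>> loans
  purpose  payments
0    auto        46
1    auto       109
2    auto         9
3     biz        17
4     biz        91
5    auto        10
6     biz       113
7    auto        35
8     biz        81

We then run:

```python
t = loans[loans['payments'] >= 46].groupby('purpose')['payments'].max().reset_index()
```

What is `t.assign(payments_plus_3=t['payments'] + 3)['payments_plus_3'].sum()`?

228

filter rows where payments >= 46:
  purpose  payments
0    auto        46
1    auto       109
4     biz        91
6     biz       113
8     biz        81
group by purpose, max of payments:
purpose
auto    109
biz     113
Name: payments, dtype: int64
reset_index():
  purpose  payments
0    auto       109
1     biz       113
add column payments_plus_3 = t['payments'] + 3:
  purpose  payments  payments_plus_3
0    auto       109              112
1     biz       113              116
Then the sum of column 'payments_plus_3': 228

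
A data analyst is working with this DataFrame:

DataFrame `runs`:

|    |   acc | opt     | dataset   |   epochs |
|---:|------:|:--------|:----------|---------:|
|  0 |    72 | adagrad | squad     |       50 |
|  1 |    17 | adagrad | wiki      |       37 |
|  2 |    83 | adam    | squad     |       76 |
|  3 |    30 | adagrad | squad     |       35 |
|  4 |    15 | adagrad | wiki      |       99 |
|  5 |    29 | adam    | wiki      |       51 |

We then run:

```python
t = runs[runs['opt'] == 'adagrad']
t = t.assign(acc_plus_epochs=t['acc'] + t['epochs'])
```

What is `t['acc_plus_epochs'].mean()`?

88.75

filter rows where opt == 'adagrad':
   acc      opt dataset  epochs
0   72  adagrad   squad      50
1   17  adagrad    wiki      37
3   30  adagrad   squad      35
4   15  adagrad    wiki      99
add column acc_plus_epochs = t['acc'] + t['epochs']:
   acc      opt dataset  epochs  acc_plus_epochs
0   72  adagrad   squad      50              122
1   17  adagrad    wiki      37               54
3   30  adagrad   squad      35               65
4   15  adagrad    wiki      99              114
Taking the mean of column 'acc_plus_epochs' gives 88.75.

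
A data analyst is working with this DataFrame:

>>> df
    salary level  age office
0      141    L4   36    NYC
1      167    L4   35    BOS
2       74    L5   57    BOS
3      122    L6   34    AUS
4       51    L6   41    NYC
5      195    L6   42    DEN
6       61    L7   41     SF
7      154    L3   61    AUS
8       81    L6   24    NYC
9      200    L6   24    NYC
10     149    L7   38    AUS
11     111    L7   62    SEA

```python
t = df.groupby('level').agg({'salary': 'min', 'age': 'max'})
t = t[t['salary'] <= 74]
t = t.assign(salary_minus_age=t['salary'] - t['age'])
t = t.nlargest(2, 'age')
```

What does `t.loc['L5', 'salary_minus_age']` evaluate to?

17

group by level: min(salary), max(age):
       salary  age
level             
L3        154   61
L4        141   36
L5         74   57
L6         51   42
L7         61   62
filter rows where salary <= 74:
       salary  age
level             
L5         74   57
L6         51   42
L7         61   62
add column salary_minus_age = t['salary'] - t['age']:
       salary  age  salary_minus_age
level                               
L5         74   57                17
L6         51   42                 9
L7         61   62                -1
take 2 rows with largest age:
       salary  age  salary_minus_age
level                               
L7         61   62                -1
L5         74   57                17
Finally, value at row 'L5', column 'salary_minus_age' = 17.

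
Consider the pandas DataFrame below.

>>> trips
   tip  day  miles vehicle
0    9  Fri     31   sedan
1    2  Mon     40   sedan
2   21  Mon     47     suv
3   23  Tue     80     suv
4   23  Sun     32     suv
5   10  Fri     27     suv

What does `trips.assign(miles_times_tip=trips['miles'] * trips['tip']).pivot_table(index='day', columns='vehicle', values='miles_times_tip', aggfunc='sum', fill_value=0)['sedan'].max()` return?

279

add column miles_times_tip = trips['miles'] * trips['tip']:
   tip  day  miles vehicle  miles_times_tip
0    9  Fri     31   sedan              279
1    2  Mon     40   sedan               80
2   21  Mon     47     suv              987
3   23  Tue     80     suv             1840
4   23  Sun     32     suv              736
5   10  Fri     27     suv              270
pivot: rows=day, cols=vehicle, sum(miles_times_tip):
vehicle  sedan   suv
day                 
Fri        279   270
Mon         80   987
Sun          0   736
Tue          0  1840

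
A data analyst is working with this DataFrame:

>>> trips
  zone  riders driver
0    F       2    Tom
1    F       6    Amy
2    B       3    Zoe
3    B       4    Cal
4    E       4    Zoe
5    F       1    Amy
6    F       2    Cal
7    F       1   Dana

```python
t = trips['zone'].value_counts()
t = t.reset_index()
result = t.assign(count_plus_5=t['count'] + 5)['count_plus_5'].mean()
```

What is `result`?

value_counts of zone:
zone
F    5
B    2
E    1
Name: count, dtype: int64
reset_index():
  zone  count
0    F      5
1    B      2
2    E      1
add column count_plus_5 = t['count'] + 5:
  zone  count  count_plus_5
0    F      5            10
1    B      2             7
2    E      1             6
The mean of column 'count_plus_5' is 7.66666666667.

7.66666666667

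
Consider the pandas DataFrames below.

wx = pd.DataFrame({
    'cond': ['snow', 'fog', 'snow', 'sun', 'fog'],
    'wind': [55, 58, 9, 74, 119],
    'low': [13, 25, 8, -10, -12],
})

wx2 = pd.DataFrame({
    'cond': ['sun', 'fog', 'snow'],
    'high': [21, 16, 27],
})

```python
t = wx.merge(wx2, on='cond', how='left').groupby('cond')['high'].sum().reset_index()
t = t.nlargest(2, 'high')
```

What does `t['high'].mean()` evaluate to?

43.0

merge on 'cond' (how='left') → 5 rows:
   cond  wind  low  high
0  snow    55   13    27
1   fog    58   25    16
2  snow     9    8    27
3   sun    74  -10    21
4   fog   119  -12    16
group by cond, sum of high:
cond
fog     32
snow    54
sun     21
Name: high, dtype: int64
reset_index():
   cond  high
0   fog    32
1  snow    54
2   sun    21
take 2 rows with largest high:
   cond  high
1  snow    54
0   fog    32
So mean() = 43.0.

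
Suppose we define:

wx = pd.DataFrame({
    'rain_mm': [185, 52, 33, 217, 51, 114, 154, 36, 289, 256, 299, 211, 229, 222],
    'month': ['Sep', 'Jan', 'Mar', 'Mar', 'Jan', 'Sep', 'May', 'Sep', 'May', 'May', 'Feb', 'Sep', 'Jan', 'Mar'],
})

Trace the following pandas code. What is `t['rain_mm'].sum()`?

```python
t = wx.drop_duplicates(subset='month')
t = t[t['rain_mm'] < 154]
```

drop duplicate month (keep=first):
    rain_mm month
0       185   Sep
1        52   Jan
2        33   Mar
6       154   May
10      299   Feb
filter rows where rain_mm < 154:
   rain_mm month
1       52   Jan
2       33   Mar
Reading off the sum of column 'rain_mm', we get 85.

85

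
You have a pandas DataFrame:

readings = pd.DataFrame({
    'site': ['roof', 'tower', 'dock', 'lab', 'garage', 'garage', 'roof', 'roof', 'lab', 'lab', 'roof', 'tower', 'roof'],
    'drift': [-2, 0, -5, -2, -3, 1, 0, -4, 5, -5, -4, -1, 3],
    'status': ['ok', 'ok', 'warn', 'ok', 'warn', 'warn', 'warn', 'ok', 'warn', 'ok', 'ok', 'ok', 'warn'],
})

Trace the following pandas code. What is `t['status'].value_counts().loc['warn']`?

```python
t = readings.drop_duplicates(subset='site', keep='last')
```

3

drop duplicate site (keep=last):
      site  drift status
2     dock     -5   warn
5   garage      1   warn
9      lab     -5     ok
11   tower     -1     ok
12    roof      3   warn
value_counts of status:
status
warn    3
ok      2
Name: count, dtype: int64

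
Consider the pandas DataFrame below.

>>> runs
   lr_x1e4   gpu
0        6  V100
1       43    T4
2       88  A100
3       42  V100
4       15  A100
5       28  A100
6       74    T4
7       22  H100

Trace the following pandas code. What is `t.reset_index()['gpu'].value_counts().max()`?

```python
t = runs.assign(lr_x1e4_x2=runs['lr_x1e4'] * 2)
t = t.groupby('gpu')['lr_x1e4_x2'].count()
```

1

add column lr_x1e4_x2 = runs['lr_x1e4'] * 2:
   lr_x1e4   gpu  lr_x1e4_x2
0        6  V100          12
1       43    T4          86
2       88  A100         176
3       42  V100          84
4       15  A100          30
5       28  A100          56
6       74    T4         148
7       22  H100          44
group by gpu, count of lr_x1e4_x2:
gpu
A100    3
H100    1
T4      2
V100    2
Name: lr_x1e4_x2, dtype: int64
reset_index():
    gpu  lr_x1e4_x2
0  A100           3
1  H100           1
2    T4           2
3  V100           2
value_counts of gpu:
gpu
A100    1
H100    1
T4      1
V100    1
Name: count, dtype: int64
max of the resulting series → 1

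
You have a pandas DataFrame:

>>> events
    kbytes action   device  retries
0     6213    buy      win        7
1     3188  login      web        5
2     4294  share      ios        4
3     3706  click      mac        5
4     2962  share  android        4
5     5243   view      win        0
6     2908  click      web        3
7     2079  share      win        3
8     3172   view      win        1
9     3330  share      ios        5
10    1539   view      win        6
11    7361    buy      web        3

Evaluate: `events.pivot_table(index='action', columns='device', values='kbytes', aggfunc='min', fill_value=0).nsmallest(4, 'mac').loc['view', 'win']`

1539

pivot: rows=action, cols=device, min(kbytes):
device  android   ios   mac   web   win
action                                 
buy           0     0     0  7361  6213
click         0     0  3706  2908     0
login         0     0     0  3188     0
share      2962  3330     0     0  2079
view          0     0     0     0  1539
take 4 rows with smallest mac:
device  android   ios  mac   web   win
action                                
buy           0     0    0  7361  6213
login         0     0    0  3188     0
share      2962  3330    0     0  2079
view          0     0    0     0  1539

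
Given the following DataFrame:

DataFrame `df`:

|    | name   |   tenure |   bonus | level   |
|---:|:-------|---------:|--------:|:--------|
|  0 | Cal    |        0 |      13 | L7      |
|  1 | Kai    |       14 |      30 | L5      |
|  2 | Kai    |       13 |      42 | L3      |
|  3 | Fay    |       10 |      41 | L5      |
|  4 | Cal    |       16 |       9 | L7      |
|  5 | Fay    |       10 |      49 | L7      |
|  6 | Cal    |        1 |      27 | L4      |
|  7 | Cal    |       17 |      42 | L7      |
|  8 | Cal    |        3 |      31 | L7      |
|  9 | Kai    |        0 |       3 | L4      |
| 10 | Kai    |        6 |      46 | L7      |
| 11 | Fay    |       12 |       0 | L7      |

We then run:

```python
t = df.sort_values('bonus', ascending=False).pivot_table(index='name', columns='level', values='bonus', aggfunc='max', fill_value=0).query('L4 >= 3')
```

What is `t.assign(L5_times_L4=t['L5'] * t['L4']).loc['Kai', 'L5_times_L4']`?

sort by bonus descending:
   name  tenure  bonus level
5   Fay      10     49    L7
10  Kai       6     46    L7
2   Kai      13     42    L3
7   Cal      17     42    L7
3   Fay      10     41    L5
8   Cal       3     31    L7
1   Kai      14     30    L5
6   Cal       1     27    L4
0   Cal       0     13    L7
4   Cal      16      9    L7
9   Kai       0      3    L4
11  Fay      12      0    L7
pivot: rows=name, cols=level, max(bonus):
level  L3  L4  L5  L7
name                 
Cal     0  27   0  42
Fay     0   0  41  49
Kai    42   3  30  46
filter rows where L4 >= 3:
level  L3  L4  L5  L7
name                 
Cal     0  27   0  42
Kai    42   3  30  46
add column L5_times_L4 = t['L5'] * t['L4']:
level  L3  L4  L5  L7  L5_times_L4
name                              
Cal     0  27   0  42            0
Kai    42   3  30  46           90
Hence 90.

90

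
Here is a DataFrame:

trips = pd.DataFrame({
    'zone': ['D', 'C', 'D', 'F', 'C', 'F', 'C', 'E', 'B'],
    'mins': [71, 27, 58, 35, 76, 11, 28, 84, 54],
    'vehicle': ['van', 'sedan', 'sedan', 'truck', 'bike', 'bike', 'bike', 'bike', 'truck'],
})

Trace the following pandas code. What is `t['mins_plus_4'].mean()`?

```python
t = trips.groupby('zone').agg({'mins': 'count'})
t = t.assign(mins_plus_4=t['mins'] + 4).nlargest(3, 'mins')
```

group by zone, count of mins:
      mins
zone      
B        1
C        3
D        2
E        1
F        2
add column mins_plus_4 = t['mins'] + 4:
      mins  mins_plus_4
zone                   
B        1            5
C        3            7
D        2            6
E        1            5
F        2            6
take 3 rows with largest mins:
      mins  mins_plus_4
zone                   
C        3            7
D        2            6
F        2            6
Finally, mean of column 'mins_plus_4' = 6.33333333333.

6.33333333333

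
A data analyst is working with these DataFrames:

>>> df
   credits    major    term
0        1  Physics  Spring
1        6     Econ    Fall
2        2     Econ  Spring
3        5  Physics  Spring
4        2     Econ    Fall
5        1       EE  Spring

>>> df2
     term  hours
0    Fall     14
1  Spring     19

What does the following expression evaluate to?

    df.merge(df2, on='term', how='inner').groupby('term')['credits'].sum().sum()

merge on 'term' (how='inner') → 6 rows:
   credits    major    term  hours
0        1  Physics  Spring     19
1        6     Econ    Fall     14
2        2     Econ  Spring     19
3        5  Physics  Spring     19
4        2     Econ    Fall     14
5        1       EE  Spring     19
group by term, sum of credits:
term
Fall      8
Spring    9
Name: credits, dtype: int64
Then the sum of the resulting series: 17

17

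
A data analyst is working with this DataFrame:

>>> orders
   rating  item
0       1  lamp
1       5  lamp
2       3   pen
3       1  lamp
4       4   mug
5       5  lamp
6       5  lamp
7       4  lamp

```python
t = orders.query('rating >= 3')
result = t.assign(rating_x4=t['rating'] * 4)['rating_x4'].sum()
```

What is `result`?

filter rows where rating >= 3:
   rating  item
1       5  lamp
2       3   pen
4       4   mug
5       5  lamp
6       5  lamp
7       4  lamp
add column rating_x4 = t['rating'] * 4:
   rating  item  rating_x4
1       5  lamp         20
2       3   pen         12
4       4   mug         16
5       5  lamp         20
6       5  lamp         20
7       4  lamp         16

104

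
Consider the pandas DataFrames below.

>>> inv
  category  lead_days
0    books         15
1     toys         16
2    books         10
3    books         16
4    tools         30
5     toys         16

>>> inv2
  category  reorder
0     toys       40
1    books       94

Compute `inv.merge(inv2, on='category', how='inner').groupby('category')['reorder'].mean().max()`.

94.0

merge on 'category' (how='inner') → 5 rows:
  category  lead_days  reorder
0    books         15       94
1     toys         16       40
2    books         10       94
3    books         16       94
4     toys         16       40
group by category, mean of reorder:
category
books    94.0
toys     40.0
Name: reorder, dtype: float64
The max of the resulting series is 94.0.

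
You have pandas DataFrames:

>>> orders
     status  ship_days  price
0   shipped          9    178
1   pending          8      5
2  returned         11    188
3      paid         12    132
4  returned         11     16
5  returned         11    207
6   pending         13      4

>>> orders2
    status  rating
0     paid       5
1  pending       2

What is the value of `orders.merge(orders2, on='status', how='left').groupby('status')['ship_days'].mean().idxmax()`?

paid

merge on 'status' (how='left') → 7 rows:
     status  ship_days  price  rating
0   shipped          9    178     NaN
1   pending          8      5     2.0
2  returned         11    188     NaN
3      paid         12    132     5.0
4  returned         11     16     NaN
5  returned         11    207     NaN
6   pending         13      4     2.0
group by status, mean of ship_days:
status
paid        12.0
pending     10.5
returned    11.0
shipped      9.0
Name: ship_days, dtype: float64
So idxmax() = paid.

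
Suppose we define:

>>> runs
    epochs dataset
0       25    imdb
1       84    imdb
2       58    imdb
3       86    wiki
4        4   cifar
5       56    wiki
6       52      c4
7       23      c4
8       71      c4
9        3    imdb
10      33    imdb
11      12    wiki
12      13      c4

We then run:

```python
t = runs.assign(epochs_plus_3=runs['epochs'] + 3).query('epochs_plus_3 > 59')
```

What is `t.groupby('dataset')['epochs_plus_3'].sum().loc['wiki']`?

add column epochs_plus_3 = runs['epochs'] + 3:
    epochs dataset  epochs_plus_3
0       25    imdb             28
1       84    imdb             87
2       58    imdb             61
3       86    wiki             89
4        4   cifar              7
5       56    wiki             59
6       52      c4             55
7       23      c4             26
8       71      c4             74
9        3    imdb              6
10      33    imdb             36
11      12    wiki             15
12      13      c4             16
filter rows where epochs_plus_3 > 59:
   epochs dataset  epochs_plus_3
1      84    imdb             87
2      58    imdb             61
3      86    wiki             89
8      71      c4             74
group by dataset, sum of epochs_plus_3:
dataset
c4       74
imdb    148
wiki     89
Name: epochs_plus_3, dtype: int64
value at index 'wiki' → 89

89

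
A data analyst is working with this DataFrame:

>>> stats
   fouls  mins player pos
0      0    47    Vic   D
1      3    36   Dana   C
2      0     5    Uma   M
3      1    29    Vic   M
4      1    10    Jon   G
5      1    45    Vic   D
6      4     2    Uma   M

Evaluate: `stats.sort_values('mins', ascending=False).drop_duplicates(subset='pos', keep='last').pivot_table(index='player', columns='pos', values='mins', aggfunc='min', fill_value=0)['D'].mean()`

sort by mins descending:
   fouls  mins player pos
0      0    47    Vic   D
5      1    45    Vic   D
1      3    36   Dana   C
3      1    29    Vic   M
4      1    10    Jon   G
2      0     5    Uma   M
6      4     2    Uma   M
drop duplicate pos (keep=last):
   fouls  mins player pos
5      1    45    Vic   D
1      3    36   Dana   C
4      1    10    Jon   G
6      4     2    Uma   M
pivot: rows=player, cols=pos, min(mins):
pos      C   D   G  M
player               
Dana    36   0   0  0
Jon      0   0  10  0
Uma      0   0   0  2
Vic      0  45   0  0

11.25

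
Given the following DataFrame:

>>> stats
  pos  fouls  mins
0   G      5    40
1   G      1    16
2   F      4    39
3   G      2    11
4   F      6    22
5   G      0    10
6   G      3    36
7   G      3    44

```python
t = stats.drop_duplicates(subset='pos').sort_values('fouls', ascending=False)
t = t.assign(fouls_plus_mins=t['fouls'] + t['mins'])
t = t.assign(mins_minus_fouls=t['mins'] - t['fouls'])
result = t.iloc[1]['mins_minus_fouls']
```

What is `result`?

drop duplicate pos (keep=first):
  pos  fouls  mins
0   G      5    40
2   F      4    39
sort by fouls descending:
  pos  fouls  mins
0   G      5    40
2   F      4    39
add column fouls_plus_mins = t['fouls'] + t['mins']:
  pos  fouls  mins  fouls_plus_mins
0   G      5    40               45
2   F      4    39               43
add column mins_minus_fouls = t['mins'] - t['fouls']:
  pos  fouls  mins  fouls_plus_mins  mins_minus_fouls
0   G      5    40               45                35
2   F      4    39               43                35
value at position 1, column 'mins_minus_fouls' → 35

35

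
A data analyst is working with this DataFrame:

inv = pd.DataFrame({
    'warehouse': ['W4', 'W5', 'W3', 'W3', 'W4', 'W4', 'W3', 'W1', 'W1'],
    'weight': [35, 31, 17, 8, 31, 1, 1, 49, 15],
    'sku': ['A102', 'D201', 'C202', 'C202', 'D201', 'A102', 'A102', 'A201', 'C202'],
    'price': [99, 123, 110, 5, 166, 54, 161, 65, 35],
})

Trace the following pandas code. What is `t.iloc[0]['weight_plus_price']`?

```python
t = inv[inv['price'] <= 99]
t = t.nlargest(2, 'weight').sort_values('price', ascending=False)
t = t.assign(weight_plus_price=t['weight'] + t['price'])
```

filter rows where price <= 99:
  warehouse  weight   sku  price
0        W4      35  A102     99
3        W3       8  C202      5
5        W4       1  A102     54
7        W1      49  A201     65
8        W1      15  C202     35
take 2 rows with largest weight:
  warehouse  weight   sku  price
7        W1      49  A201     65
0        W4      35  A102     99
sort by price descending:
  warehouse  weight   sku  price
0        W4      35  A102     99
7        W1      49  A201     65
add column weight_plus_price = t['weight'] + t['price']:
  warehouse  weight   sku  price  weight_plus_price
0        W4      35  A102     99                134
7        W1      49  A201     65                114
So iloc[0]['weight_plus_price'] = 134.

134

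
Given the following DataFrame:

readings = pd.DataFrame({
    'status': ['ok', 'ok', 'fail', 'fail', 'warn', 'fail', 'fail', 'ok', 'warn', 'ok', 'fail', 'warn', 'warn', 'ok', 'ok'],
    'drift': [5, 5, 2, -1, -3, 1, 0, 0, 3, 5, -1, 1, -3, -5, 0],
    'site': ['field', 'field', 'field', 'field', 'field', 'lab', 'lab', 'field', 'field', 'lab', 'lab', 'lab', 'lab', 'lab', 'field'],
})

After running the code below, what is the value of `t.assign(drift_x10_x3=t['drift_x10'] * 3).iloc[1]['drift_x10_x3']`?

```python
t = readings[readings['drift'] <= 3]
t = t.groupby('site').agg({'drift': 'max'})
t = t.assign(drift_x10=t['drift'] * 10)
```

filter rows where drift <= 3:
   status  drift   site
2    fail      2  field
3    fail     -1  field
4    warn     -3  field
5    fail      1    lab
6    fail      0    lab
7      ok      0  field
8    warn      3  field
10   fail     -1    lab
11   warn      1    lab
12   warn     -3    lab
13     ok     -5    lab
14     ok      0  field
group by site, max of drift:
       drift
site        
field      3
lab        1
add column drift_x10 = t['drift'] * 10:
       drift  drift_x10
site                   
field      3         30
lab        1         10
add column drift_x10_x3 = t['drift_x10'] * 3:
       drift  drift_x10  drift_x10_x3
site                                 
field      3         30            90
lab        1         10            30
value at position 1, column 'drift_x10_x3' → 30

30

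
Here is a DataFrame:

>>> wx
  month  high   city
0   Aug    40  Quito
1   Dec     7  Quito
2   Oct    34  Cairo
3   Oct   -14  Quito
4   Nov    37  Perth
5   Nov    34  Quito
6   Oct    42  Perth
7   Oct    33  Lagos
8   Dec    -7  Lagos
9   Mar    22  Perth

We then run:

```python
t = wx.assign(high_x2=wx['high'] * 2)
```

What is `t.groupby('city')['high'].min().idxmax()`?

Cairo

add column high_x2 = wx['high'] * 2:
  month  high   city  high_x2
0   Aug    40  Quito       80
1   Dec     7  Quito       14
2   Oct    34  Cairo       68
3   Oct   -14  Quito      -28
4   Nov    37  Perth       74
5   Nov    34  Quito       68
6   Oct    42  Perth       84
7   Oct    33  Lagos       66
8   Dec    -7  Lagos      -14
9   Mar    22  Perth       44
group by city, min of high:
city
Cairo    34
Lagos    -7
Perth    22
Quito   -14
Name: high, dtype: int64
The label with the largest value is Cairo.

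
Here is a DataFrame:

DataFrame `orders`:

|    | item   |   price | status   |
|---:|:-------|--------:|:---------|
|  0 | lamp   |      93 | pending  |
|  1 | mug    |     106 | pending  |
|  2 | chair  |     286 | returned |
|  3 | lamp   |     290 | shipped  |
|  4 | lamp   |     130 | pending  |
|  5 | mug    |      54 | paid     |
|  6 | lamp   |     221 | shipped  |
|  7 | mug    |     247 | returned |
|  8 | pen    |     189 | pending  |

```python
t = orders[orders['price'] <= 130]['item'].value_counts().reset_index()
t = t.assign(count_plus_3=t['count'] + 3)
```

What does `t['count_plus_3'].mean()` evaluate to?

5.0

filter rows where price <= 130:
   item  price   status
0  lamp     93  pending
1   mug    106  pending
4  lamp    130  pending
5   mug     54     paid
value_counts of item:
item
lamp    2
mug     2
Name: count, dtype: int64
reset_index():
   item  count
0  lamp      2
1   mug      2
add column count_plus_3 = t['count'] + 3:
   item  count  count_plus_3
0  lamp      2             5
1   mug      2             5
The mean of column 'count_plus_3' is 5.0.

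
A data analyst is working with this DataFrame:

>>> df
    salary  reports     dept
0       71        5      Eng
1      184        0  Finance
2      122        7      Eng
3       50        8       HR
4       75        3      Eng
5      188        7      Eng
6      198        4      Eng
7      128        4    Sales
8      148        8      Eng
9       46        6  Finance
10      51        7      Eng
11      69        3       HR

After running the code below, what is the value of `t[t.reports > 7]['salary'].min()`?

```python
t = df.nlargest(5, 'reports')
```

50

take 5 rows with largest reports:
    salary  reports dept
3       50        8   HR
8      148        8  Eng
2      122        7  Eng
5      188        7  Eng
10      51        7  Eng
filter rows where reports > 7:
   salary  reports dept
3      50        8   HR
8     148        8  Eng
Reading off the min of column 'salary', we get 50.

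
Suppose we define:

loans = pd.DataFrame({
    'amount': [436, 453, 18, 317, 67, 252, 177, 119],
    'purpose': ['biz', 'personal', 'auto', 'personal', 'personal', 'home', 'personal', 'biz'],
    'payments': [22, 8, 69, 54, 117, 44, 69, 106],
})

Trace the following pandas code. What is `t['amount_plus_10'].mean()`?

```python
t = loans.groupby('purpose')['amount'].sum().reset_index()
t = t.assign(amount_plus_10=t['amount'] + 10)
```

group by purpose, sum of amount:
purpose
auto          18
biz          555
home         252
personal    1014
Name: amount, dtype: int64
reset_index():
    purpose  amount
0      auto      18
1       biz     555
2      home     252
3  personal    1014
add column amount_plus_10 = t['amount'] + 10:
    purpose  amount  amount_plus_10
0      auto      18              28
1       biz     555             565
2      home     252             262
3  personal    1014            1024

469.75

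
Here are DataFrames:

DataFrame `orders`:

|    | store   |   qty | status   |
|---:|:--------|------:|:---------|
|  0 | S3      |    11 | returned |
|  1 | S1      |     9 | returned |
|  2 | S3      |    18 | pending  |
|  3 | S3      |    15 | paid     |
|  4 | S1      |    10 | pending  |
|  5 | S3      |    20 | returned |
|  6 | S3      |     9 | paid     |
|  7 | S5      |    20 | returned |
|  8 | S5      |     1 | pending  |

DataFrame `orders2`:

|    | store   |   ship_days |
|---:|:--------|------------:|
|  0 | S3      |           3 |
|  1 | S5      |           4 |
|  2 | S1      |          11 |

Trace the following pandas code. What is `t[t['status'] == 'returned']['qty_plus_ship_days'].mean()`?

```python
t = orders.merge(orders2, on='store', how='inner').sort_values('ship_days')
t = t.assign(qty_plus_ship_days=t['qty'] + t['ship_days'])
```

20.25

merge on 'store' (how='inner') → 9 rows:
  store  qty    status  ship_days
0    S3   11  returned          3
1    S1    9  returned         11
2    S3   18   pending          3
3    S3   15      paid          3
4    S1   10   pending         11
5    S3   20  returned          3
6    S3    9      paid          3
7    S5   20  returned          4
8    S5    1   pending          4
sort by ship_days:
  store  qty    status  ship_days
0    S3   11  returned          3
2    S3   18   pending          3
3    S3   15      paid          3
5    S3   20  returned          3
6    S3    9      paid          3
7    S5   20  returned          4
8    S5    1   pending          4
1    S1    9  returned         11
4    S1   10   pending         11
add column qty_plus_ship_days = t['qty'] + t['ship_days']:
  store  qty    status  ship_days  qty_plus_ship_days
0    S3   11  returned          3                  14
2    S3   18   pending          3                  21
3    S3   15      paid          3                  18
5    S3   20  returned          3                  23
6    S3    9      paid          3                  12
7    S5   20  returned          4                  24
8    S5    1   pending          4                   5
1    S1    9  returned         11                  20
4    S1   10   pending         11                  21
filter rows where status == 'returned':
  store  qty    status  ship_days  qty_plus_ship_days
0    S3   11  returned          3                  14
5    S3   20  returned          3                  23
7    S5   20  returned          4                  24
1    S1    9  returned         11                  20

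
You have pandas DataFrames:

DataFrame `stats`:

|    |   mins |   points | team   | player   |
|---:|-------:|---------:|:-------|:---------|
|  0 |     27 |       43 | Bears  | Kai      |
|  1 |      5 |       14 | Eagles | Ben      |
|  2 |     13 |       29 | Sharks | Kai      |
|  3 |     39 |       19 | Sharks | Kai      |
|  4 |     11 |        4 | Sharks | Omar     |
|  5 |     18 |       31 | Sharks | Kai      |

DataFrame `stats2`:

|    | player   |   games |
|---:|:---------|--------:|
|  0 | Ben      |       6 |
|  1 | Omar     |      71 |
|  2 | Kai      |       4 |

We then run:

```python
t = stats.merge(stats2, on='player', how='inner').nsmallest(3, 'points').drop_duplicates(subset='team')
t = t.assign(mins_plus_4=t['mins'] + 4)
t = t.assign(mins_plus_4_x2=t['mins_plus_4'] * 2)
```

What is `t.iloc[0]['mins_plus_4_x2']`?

merge on 'player' (how='inner') → 6 rows:
   mins  points    team player  games
0    27      43   Bears    Kai      4
1     5      14  Eagles    Ben      6
2    13      29  Sharks    Kai      4
3    39      19  Sharks    Kai      4
4    11       4  Sharks   Omar     71
5    18      31  Sharks    Kai      4
take 3 rows with smallest points:
   mins  points    team player  games
4    11       4  Sharks   Omar     71
1     5      14  Eagles    Ben      6
3    39      19  Sharks    Kai      4
drop duplicate team (keep=first):
   mins  points    team player  games
4    11       4  Sharks   Omar     71
1     5      14  Eagles    Ben      6
add column mins_plus_4 = t['mins'] + 4:
   mins  points    team player  games  mins_plus_4
4    11       4  Sharks   Omar     71           15
1     5      14  Eagles    Ben      6            9
add column mins_plus_4_x2 = t['mins_plus_4'] * 2:
   mins  points    team player  games  mins_plus_4  mins_plus_4_x2
4    11       4  Sharks   Omar     71           15              30
1     5      14  Eagles    Ben      6            9              18

30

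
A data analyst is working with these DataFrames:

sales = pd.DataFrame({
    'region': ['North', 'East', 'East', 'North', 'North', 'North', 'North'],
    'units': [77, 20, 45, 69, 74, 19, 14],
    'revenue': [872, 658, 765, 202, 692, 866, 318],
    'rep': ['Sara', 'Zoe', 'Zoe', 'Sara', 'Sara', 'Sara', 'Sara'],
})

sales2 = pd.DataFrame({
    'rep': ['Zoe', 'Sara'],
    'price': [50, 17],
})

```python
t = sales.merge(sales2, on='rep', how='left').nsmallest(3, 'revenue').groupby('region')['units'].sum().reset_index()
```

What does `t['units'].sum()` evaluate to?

103

merge on 'rep' (how='left') → 7 rows:
  region  units  revenue   rep  price
0  North     77      872  Sara     17
1   East     20      658   Zoe     50
2   East     45      765   Zoe     50
3  North     69      202  Sara     17
4  North     74      692  Sara     17
5  North     19      866  Sara     17
6  North     14      318  Sara     17
take 3 rows with smallest revenue:
  region  units  revenue   rep  price
3  North     69      202  Sara     17
6  North     14      318  Sara     17
1   East     20      658   Zoe     50
group by region, sum of units:
region
East     20
North    83
Name: units, dtype: int64
reset_index():
  region  units
0   East     20
1  North     83
Finally, sum of column 'units' = 103.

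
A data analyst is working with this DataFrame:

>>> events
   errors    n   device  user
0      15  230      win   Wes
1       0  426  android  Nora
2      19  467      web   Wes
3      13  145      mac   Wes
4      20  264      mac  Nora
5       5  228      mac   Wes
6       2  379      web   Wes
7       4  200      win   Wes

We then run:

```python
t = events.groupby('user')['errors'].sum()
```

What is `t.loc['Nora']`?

group by user, sum of errors:
user
Nora    20
Wes     58
Name: errors, dtype: int64
The value at index 'Nora' is 20.

20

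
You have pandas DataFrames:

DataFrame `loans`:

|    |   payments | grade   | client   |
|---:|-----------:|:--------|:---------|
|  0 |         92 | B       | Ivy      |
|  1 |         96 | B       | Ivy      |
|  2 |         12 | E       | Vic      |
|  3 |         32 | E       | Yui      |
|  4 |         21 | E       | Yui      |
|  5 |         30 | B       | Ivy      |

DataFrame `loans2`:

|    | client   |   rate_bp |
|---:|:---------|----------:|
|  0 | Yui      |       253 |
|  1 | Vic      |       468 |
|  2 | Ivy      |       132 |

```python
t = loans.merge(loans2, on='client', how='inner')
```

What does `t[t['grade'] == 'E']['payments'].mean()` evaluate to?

merge on 'client' (how='inner') → 6 rows:
   payments grade client  rate_bp
0        92     B    Ivy      132
1        96     B    Ivy      132
2        12     E    Vic      468
3        32     E    Yui      253
4        21     E    Yui      253
5        30     B    Ivy      132
filter rows where grade == 'E':
   payments grade client  rate_bp
2        12     E    Vic      468
3        32     E    Yui      253
4        21     E    Yui      253
The mean of column 'payments' is 21.6666666667.

21.6666666667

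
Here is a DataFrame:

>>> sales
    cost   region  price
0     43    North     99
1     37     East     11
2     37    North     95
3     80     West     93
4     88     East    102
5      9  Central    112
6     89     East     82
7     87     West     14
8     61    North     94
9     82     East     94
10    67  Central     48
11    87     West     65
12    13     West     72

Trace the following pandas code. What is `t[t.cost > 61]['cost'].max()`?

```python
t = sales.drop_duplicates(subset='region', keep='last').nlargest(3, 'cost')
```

drop duplicate region (keep=last):
    cost   region  price
8     61    North     94
9     82     East     94
10    67  Central     48
12    13     West     72
take 3 rows with largest cost:
    cost   region  price
9     82     East     94
10    67  Central     48
8     61    North     94
filter rows where cost > 61:
    cost   region  price
9     82     East     94
10    67  Central     48
The max of column 'cost' is 82.

82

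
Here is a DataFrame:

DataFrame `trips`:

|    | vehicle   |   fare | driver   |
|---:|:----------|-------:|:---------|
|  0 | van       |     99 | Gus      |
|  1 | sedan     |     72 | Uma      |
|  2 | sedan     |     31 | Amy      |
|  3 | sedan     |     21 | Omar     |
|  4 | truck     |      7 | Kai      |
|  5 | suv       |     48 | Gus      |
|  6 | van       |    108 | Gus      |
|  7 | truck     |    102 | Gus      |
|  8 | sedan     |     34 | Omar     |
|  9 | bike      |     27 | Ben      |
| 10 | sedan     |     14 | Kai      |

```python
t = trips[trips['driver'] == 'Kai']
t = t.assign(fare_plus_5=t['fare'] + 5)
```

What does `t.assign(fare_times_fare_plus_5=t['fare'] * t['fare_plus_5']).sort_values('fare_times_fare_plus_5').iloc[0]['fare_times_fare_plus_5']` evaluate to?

84

filter rows where driver == 'Kai':
   vehicle  fare driver
4    truck     7    Kai
10   sedan    14    Kai
add column fare_plus_5 = t['fare'] + 5:
   vehicle  fare driver  fare_plus_5
4    truck     7    Kai           12
10   sedan    14    Kai           19
add column fare_times_fare_plus_5 = t['fare'] * t['fare_plus_5']:
   vehicle  fare driver  fare_plus_5  fare_times_fare_plus_5
4    truck     7    Kai           12                      84
10   sedan    14    Kai           19                     266
sort by fare_times_fare_plus_5:
   vehicle  fare driver  fare_plus_5  fare_times_fare_plus_5
4    truck     7    Kai           12                      84
10   sedan    14    Kai           19                     266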